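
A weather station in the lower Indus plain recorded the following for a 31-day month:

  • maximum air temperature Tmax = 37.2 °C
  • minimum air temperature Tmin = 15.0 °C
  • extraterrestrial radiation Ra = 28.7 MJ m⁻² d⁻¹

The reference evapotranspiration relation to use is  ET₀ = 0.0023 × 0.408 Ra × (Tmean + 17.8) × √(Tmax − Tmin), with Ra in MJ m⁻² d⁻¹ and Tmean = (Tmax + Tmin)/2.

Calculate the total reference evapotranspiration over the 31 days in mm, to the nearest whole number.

Tmean = (37.2 + 15.0)/2 = 26.10 °C
0.408 Ra = 0.408 × 28.7 = 11.7096 mm/d equivalent
ET₀ = 0.0023 × 11.7096 × (26.10 + 17.8) × √22.2 = 0.0023 × 11.7096 × 43.90 × 4.7117 = 5.5707 mm/d
Over 31 days: 5.5707 × 31 = 172.692 mm

173 mm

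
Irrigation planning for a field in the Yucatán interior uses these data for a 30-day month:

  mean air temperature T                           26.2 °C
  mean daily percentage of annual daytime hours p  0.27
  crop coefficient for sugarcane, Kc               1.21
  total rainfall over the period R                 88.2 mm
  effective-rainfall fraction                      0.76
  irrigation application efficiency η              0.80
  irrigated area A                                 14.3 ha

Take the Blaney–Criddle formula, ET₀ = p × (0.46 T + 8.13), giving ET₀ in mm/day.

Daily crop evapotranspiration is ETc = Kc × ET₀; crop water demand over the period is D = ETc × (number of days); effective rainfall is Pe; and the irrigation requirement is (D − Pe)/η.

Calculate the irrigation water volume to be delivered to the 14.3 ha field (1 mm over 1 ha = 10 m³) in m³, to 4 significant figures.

ET₀ = 0.27 × (0.46 × 26.2 + 8.13) = 0.27 × 20.182 = 5.4491 mm/d
ETc = Kc × ET₀ = 1.21 × 5.4491 = 6.5934 mm/d
Crop demand D = ETc × 30 d = 6.5934 × 30 = 197.802 mm
Pe = 0.76 × 88.2 = 67.032 mm
D − Pe = 197.802 − 67.032 = 130.770 mm
Gross irrigation = 130.770 / 0.80 = 163.463 mm
Volume = 163.463 mm × 14.3 ha × 10 = 23375.2 m³

23380 m³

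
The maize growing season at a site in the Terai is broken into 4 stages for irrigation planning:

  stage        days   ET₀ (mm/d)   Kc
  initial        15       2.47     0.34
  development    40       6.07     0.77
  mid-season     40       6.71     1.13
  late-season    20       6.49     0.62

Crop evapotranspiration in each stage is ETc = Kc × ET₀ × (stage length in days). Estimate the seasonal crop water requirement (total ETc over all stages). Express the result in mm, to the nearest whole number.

initial: 0.34 × 2.47 × 15 = 12.60 mm
development: 0.77 × 6.07 × 40 = 186.96 mm
mid-season: 1.13 × 6.71 × 40 = 303.29 mm
late-season: 0.62 × 6.49 × 20 = 80.48 mm
Seasonal total = 583.33 mm

583 mm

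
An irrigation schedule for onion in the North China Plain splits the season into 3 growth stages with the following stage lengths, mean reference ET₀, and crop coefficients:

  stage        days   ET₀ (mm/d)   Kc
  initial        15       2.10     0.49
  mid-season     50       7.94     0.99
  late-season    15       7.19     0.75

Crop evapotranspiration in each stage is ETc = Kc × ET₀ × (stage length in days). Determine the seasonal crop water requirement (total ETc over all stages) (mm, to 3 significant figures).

initial: 0.49 × 2.10 × 15 = 15.44 mm
mid-season: 0.99 × 7.94 × 50 = 393.03 mm
late-season: 0.75 × 7.19 × 15 = 80.89 mm
Seasonal total = 489.36 mm

489 mm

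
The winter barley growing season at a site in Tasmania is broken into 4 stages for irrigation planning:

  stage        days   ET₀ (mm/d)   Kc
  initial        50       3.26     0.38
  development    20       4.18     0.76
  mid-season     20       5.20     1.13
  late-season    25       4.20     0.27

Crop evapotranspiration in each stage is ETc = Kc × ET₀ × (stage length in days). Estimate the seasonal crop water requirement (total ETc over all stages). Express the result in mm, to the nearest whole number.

271 mm

initial: 0.38 × 3.26 × 50 = 61.94 mm
development: 0.76 × 4.18 × 20 = 63.54 mm
mid-season: 1.13 × 5.20 × 20 = 117.52 mm
late-season: 0.27 × 4.20 × 25 = 28.35 mm
Seasonal total = 271.35 mm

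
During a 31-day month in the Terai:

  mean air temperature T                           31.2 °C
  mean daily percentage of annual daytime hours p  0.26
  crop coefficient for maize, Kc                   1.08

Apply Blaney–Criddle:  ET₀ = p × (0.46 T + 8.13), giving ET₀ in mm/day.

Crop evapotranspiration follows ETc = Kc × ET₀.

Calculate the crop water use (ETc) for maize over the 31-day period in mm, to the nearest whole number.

ET₀ = 0.26 × (0.46 × 31.2 + 8.13) = 0.26 × 22.482 = 5.8453 mm/d
ETc = Kc × ET₀ = 1.08 × 5.8453 = 6.3129 mm/d
Over 31 days: 6.3129 × 31 = 195.700 mm

196 mm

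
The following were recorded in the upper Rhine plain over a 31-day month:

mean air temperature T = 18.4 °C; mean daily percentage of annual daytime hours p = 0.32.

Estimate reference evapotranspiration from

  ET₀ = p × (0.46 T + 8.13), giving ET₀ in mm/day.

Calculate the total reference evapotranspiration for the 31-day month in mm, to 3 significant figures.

ET₀ = 0.32 × (0.46 × 18.4 + 8.13) = 0.32 × 16.594 = 5.3101 mm/d
Monthly total = 5.3101 × 31 = 164.613 mm

165 mm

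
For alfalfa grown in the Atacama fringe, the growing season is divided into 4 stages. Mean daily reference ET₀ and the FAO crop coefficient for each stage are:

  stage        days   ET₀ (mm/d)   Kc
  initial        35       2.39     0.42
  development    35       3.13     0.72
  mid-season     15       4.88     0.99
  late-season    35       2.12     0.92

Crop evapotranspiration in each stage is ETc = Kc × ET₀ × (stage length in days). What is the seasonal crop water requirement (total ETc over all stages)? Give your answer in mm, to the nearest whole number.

initial: 0.42 × 2.39 × 35 = 35.13 mm
development: 0.72 × 3.13 × 35 = 78.88 mm
mid-season: 0.99 × 4.88 × 15 = 72.47 mm
late-season: 0.92 × 2.12 × 35 = 68.26 mm
Seasonal total = 254.74 mm

255 mm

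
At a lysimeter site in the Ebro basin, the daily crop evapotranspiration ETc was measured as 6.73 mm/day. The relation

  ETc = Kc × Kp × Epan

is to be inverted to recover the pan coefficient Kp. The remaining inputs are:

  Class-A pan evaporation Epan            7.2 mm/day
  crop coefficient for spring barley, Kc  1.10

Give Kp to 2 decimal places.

0.85

ETc = Kc × Kp × Epan  ⇒  Kp = ETc / (Kc × Epan)
Kp = 6.73 / (1.10 × 7.2) = 6.73 / 7.920 = 0.8497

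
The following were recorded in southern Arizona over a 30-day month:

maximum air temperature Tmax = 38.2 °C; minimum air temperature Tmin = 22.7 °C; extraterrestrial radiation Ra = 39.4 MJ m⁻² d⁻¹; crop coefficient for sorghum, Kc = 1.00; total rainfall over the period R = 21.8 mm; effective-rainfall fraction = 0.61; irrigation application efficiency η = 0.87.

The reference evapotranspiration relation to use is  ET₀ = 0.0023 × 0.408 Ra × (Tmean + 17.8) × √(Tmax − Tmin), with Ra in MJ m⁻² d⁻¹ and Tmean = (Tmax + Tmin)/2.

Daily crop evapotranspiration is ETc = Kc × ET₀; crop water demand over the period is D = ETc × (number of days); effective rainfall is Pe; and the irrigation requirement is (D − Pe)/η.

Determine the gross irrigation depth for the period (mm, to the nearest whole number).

Tmean = (38.2 + 22.7)/2 = 30.45 °C
0.408 Ra = 0.408 × 39.4 = 16.0752 mm/d equivalent
ET₀ = 0.0023 × 16.0752 × (30.45 + 17.8) × √15.5 = 0.0023 × 16.0752 × 48.25 × 3.9370 = 7.0234 mm/d
ETc = Kc × ET₀ = 1.00 × 7.0234 = 7.0234 mm/d
Crop demand D = ETc × 30 d = 7.0234 × 30 = 210.702 mm
Pe = 0.61 × 21.8 = 13.298 mm
D − Pe = 210.702 − 13.298 = 197.404 mm
Gross irrigation = 197.404 / 0.87 = 226.901 mm

227 mm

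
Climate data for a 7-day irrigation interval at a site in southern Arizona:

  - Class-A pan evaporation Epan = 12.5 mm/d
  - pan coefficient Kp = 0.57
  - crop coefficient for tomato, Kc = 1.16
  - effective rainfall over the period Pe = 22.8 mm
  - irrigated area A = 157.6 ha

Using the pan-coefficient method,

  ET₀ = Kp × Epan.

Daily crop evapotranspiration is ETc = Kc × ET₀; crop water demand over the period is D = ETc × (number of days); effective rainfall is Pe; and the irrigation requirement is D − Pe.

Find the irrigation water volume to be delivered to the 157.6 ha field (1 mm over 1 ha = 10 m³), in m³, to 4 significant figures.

55250 m³

ET₀ = 0.57 × 12.5 = 7.1250 mm/d
ETc = Kc × ET₀ = 1.16 × 7.1250 = 8.2650 mm/d
Crop demand D = ETc × 7 d = 8.2650 × 7 = 57.855 mm
D − Pe = 57.855 − 22.8 = 35.055 mm
Volume = 35.055 mm × 157.6 ha × 10 = 55246.7 m³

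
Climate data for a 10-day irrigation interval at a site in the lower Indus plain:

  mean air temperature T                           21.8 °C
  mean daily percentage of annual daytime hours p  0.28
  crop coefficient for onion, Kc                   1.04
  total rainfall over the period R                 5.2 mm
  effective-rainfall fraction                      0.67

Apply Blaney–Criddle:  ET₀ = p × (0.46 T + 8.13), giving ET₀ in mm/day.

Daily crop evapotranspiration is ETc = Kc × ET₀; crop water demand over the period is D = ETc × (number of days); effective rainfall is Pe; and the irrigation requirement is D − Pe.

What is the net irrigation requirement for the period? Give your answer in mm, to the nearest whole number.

ET₀ = 0.28 × (0.46 × 21.8 + 8.13) = 0.28 × 18.158 = 5.0842 mm/d
ETc = Kc × ET₀ = 1.04 × 5.0842 = 5.2876 mm/d
Crop demand D = ETc × 10 d = 5.2876 × 10 = 52.876 mm
Pe = 0.67 × 5.2 = 3.484 mm
D − Pe = 52.876 − 3.484 = 49.392 mm

49 mm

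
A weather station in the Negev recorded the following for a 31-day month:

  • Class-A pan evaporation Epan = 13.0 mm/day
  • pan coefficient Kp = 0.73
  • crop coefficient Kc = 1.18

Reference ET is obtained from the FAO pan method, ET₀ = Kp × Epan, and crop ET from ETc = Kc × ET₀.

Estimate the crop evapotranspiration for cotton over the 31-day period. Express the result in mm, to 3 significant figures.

ET₀ = 0.73 × 13.0 = 9.4900 mm/d
ETc = Kc × ET₀ = 1.18 × 9.4900 = 11.1982 mm/d
Over 31 days: 11.1982 × 31 = 347.144 mm

347 mm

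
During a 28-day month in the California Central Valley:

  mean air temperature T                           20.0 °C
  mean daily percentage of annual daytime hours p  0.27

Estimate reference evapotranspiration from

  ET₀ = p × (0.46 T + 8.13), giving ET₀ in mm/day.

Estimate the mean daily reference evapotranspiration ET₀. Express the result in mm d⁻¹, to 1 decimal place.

4.7 mm d⁻¹

ET₀ = 0.27 × (0.46 × 20.0 + 8.13) = 0.27 × 17.330 = 4.6791 mm/d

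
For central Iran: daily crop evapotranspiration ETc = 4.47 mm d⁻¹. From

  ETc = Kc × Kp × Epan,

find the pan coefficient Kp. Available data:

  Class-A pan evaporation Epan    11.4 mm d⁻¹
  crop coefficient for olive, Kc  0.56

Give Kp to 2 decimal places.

0.70

ETc = Kc × Kp × Epan  ⇒  Kp = ETc / (Kc × Epan)
Kp = 4.47 / (0.56 × 11.4) = 4.47 / 6.384 = 0.7002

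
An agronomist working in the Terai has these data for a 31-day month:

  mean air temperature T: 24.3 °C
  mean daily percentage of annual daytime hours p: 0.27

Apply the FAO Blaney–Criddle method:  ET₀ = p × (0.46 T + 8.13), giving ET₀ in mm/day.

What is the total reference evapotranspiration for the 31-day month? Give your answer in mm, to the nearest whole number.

162 mm

ET₀ = 0.27 × (0.46 × 24.3 + 8.13) = 0.27 × 19.308 = 5.2132 mm/d
Monthly total = 5.2132 × 31 = 161.609 mm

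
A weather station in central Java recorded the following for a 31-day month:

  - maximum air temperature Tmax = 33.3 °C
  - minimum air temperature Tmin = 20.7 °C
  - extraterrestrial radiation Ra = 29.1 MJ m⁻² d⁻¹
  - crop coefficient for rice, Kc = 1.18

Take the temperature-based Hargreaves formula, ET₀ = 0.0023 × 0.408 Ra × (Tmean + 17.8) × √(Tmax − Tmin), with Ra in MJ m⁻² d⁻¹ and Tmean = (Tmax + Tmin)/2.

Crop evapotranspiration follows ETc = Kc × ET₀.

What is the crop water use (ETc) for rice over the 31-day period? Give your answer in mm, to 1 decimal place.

158.9 mm

Tmean = (33.3 + 20.7)/2 = 27.00 °C
0.408 Ra = 0.408 × 29.1 = 11.8728 mm/d equivalent
ET₀ = 0.0023 × 11.8728 × (27.00 + 17.8) × √12.6 = 0.0023 × 11.8728 × 44.80 × 3.5496 = 4.3425 mm/d
ETc = Kc × ET₀ = 1.18 × 4.3425 = 5.1242 mm/d
Over 31 days: 5.1242 × 31 = 158.850 mm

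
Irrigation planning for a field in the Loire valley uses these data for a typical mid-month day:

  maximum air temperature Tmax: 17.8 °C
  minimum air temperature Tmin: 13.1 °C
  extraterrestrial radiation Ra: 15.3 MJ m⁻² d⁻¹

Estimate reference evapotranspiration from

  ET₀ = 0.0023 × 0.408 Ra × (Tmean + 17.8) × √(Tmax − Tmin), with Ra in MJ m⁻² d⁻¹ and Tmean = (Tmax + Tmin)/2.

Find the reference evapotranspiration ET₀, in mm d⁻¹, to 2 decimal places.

Tmean = (17.8 + 13.1)/2 = 15.45 °C
0.408 Ra = 0.408 × 15.3 = 6.2424 mm/d equivalent
ET₀ = 0.0023 × 6.2424 × (15.45 + 17.8) × √4.7 = 0.0023 × 6.2424 × 33.25 × 2.1679 = 1.0349 mm/d

1.03 mm d⁻¹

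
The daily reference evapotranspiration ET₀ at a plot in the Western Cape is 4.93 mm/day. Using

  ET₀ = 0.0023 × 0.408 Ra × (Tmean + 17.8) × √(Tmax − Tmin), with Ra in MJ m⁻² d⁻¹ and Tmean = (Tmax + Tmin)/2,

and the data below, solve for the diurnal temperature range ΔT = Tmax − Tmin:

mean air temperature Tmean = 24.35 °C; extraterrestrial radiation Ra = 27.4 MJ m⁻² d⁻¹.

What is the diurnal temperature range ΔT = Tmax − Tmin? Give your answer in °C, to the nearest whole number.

21 °C

√ΔT = ET₀ / [0.0023 × 0.408 × Ra × (Tmean+17.8)] = 4.93 / (0.0023 × 11.1792 × 42.15) = 4.5489
ΔT = 4.5489² = 20.692 °C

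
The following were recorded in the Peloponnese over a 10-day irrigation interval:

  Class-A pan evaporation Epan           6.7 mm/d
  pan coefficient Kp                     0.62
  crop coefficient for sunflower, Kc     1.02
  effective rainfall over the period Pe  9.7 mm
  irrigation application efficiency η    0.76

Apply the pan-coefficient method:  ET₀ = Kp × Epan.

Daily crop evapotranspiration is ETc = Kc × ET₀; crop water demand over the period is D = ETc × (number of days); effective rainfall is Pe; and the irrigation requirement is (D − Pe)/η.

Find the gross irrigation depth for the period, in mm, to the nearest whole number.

ET₀ = 0.62 × 6.7 = 4.1540 mm/d
ETc = Kc × ET₀ = 1.02 × 4.1540 = 4.2371 mm/d
Crop demand D = ETc × 10 d = 4.2371 × 10 = 42.371 mm
D − Pe = 42.371 − 9.7 = 32.671 mm
Gross irrigation = 32.671 / 0.76 = 42.988 mm

43 mm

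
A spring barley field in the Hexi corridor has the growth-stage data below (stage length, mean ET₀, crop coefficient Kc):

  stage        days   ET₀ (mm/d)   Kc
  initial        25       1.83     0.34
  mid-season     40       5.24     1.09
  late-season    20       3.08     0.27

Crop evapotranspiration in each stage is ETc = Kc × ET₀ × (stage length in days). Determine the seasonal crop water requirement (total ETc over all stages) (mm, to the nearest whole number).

initial: 0.34 × 1.83 × 25 = 15.56 mm
mid-season: 1.09 × 5.24 × 40 = 228.46 mm
late-season: 0.27 × 3.08 × 20 = 16.63 mm
Seasonal total = 260.65 mm

261 mm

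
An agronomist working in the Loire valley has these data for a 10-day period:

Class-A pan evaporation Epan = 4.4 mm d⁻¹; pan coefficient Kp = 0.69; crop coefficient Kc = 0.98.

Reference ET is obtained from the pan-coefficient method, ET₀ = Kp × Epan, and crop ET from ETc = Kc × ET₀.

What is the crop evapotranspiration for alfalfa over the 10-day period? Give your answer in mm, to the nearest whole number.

30 mm

ET₀ = 0.69 × 4.4 = 3.0360 mm/d
ETc = Kc × ET₀ = 0.98 × 3.0360 = 2.9753 mm/d
Over 10 days: 2.9753 × 10 = 29.753 mm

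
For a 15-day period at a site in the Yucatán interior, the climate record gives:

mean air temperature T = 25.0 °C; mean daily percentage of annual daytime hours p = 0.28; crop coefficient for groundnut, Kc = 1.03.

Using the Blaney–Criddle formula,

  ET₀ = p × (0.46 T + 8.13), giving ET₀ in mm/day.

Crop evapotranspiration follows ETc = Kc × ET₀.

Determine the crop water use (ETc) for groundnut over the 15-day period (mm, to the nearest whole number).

85 mm

ET₀ = 0.28 × (0.46 × 25.0 + 8.13) = 0.28 × 19.630 = 5.4964 mm/d
ETc = Kc × ET₀ = 1.03 × 5.4964 = 5.6613 mm/d
Over 15 days: 5.6613 × 15 = 84.920 mm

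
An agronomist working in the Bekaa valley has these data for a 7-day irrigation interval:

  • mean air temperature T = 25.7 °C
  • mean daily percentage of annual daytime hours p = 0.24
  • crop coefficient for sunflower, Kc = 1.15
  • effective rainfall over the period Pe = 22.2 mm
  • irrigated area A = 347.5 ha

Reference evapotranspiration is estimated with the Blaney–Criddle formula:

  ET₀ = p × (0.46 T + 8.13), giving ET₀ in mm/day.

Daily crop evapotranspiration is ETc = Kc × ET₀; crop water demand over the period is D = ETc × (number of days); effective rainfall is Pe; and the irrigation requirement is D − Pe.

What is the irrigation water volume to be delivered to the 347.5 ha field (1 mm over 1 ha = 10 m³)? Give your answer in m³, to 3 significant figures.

ET₀ = 0.24 × (0.46 × 25.7 + 8.13) = 0.24 × 19.952 = 4.7885 mm/d
ETc = Kc × ET₀ = 1.15 × 4.7885 = 5.5068 mm/d
Crop demand D = ETc × 7 d = 5.5068 × 7 = 38.548 mm
D − Pe = 38.548 − 22.2 = 16.348 mm
Volume = 16.348 mm × 347.5 ha × 10 = 56809.3 m³

56800 m³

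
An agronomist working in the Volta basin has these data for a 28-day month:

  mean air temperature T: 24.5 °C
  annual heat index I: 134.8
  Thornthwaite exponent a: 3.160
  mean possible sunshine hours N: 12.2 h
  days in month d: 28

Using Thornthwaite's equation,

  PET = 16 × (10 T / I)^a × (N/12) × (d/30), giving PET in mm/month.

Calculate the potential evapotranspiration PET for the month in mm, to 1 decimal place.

10T/I = 10 × 24.5 / 134.8 = 1.8175
(10T/I)^a = 1.8175^3.160 = 6.6060
Uncorrected PET = 16 × 6.6060 = 105.696 mm
Correction = (N/12)(d/30) = (12.2/12)(28/30) = 0.9489
PET = 105.696 × 0.9489 = 100.295 mm/month

100.3 mm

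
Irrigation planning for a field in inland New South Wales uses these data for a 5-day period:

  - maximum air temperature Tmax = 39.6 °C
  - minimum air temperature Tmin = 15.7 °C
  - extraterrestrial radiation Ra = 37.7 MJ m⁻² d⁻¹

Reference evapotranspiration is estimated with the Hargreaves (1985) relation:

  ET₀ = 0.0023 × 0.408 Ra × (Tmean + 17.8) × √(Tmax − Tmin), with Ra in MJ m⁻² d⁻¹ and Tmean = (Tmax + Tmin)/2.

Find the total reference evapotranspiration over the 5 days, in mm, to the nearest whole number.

Tmean = (39.6 + 15.7)/2 = 27.65 °C
0.408 Ra = 0.408 × 37.7 = 15.3816 mm/d equivalent
ET₀ = 0.0023 × 15.3816 × (27.65 + 17.8) × √23.9 = 0.0023 × 15.3816 × 45.45 × 4.8888 = 7.8608 mm/d
Over 5 days: 7.8608 × 5 = 39.304 mm

39 mm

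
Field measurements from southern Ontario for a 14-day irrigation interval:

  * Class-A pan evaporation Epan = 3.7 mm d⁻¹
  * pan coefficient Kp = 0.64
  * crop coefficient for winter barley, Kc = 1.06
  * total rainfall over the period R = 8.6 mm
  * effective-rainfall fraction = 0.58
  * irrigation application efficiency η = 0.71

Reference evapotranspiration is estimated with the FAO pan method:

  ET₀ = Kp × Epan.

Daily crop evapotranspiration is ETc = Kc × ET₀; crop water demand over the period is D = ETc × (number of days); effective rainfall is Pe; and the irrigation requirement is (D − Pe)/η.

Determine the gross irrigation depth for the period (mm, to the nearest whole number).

ET₀ = 0.64 × 3.7 = 2.3680 mm/d
ETc = Kc × ET₀ = 1.06 × 2.3680 = 2.5101 mm/d
Crop demand D = ETc × 14 d = 2.5101 × 14 = 35.141 mm
Pe = 0.58 × 8.6 = 4.988 mm
D − Pe = 35.141 − 4.988 = 30.153 mm
Gross irrigation = 30.153 / 0.71 = 42.469 mm

42 mm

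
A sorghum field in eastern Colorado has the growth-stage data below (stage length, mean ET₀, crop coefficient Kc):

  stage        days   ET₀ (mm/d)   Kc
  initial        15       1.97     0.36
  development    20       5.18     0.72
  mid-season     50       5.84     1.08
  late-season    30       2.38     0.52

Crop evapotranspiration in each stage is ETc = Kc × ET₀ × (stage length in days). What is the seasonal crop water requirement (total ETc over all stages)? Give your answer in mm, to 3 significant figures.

initial: 0.36 × 1.97 × 15 = 10.64 mm
development: 0.72 × 5.18 × 20 = 74.59 mm
mid-season: 1.08 × 5.84 × 50 = 315.36 mm
late-season: 0.52 × 2.38 × 30 = 37.13 mm
Seasonal total = 437.72 mm

438 mm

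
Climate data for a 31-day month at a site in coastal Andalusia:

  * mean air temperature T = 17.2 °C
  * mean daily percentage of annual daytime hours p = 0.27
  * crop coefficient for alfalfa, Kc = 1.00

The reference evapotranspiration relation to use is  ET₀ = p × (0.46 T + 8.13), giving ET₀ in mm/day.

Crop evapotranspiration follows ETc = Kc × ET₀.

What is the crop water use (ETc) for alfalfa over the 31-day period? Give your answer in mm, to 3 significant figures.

134 mm

ET₀ = 0.27 × (0.46 × 17.2 + 8.13) = 0.27 × 16.042 = 4.3313 mm/d
ETc = Kc × ET₀ = 1.00 × 4.3313 = 4.3313 mm/d
Over 31 days: 4.3313 × 31 = 134.270 mm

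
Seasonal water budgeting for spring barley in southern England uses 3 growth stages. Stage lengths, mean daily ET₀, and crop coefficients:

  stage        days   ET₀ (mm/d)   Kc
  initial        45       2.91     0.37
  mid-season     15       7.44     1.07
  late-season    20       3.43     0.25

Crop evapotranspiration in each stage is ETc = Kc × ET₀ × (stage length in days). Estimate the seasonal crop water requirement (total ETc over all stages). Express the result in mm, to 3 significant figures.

initial: 0.37 × 2.91 × 45 = 48.45 mm
mid-season: 1.07 × 7.44 × 15 = 119.41 mm
late-season: 0.25 × 3.43 × 20 = 17.15 mm
Seasonal total = 185.01 mm

185 mm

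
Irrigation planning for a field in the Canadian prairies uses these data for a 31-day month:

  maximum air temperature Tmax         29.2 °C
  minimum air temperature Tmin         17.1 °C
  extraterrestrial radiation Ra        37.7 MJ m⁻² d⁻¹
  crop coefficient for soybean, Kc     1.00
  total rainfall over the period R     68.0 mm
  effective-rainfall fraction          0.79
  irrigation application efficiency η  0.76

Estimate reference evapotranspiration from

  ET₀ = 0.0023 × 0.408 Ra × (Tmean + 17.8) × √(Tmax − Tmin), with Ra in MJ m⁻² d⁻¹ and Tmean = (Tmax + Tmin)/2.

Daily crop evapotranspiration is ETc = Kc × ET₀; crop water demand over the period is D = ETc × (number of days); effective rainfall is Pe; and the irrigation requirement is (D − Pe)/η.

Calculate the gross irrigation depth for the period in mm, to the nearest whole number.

Tmean = (29.2 + 17.1)/2 = 23.15 °C
0.408 Ra = 0.408 × 37.7 = 15.3816 mm/d equivalent
ET₀ = 0.0023 × 15.3816 × (23.15 + 17.8) × √12.1 = 0.0023 × 15.3816 × 40.95 × 3.4785 = 5.0394 mm/d
ETc = Kc × ET₀ = 1.00 × 5.0394 = 5.0394 mm/d
Crop demand D = ETc × 31 d = 5.0394 × 31 = 156.221 mm
Pe = 0.79 × 68.0 = 53.720 mm
D − Pe = 156.221 − 53.720 = 102.501 mm
Gross irrigation = 102.501 / 0.76 = 134.870 mm

135 mm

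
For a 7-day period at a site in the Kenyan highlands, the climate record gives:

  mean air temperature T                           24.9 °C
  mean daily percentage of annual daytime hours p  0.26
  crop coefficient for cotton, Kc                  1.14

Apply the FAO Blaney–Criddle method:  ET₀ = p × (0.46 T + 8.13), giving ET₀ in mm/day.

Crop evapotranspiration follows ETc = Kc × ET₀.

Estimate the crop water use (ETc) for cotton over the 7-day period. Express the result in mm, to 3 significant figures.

ET₀ = 0.26 × (0.46 × 24.9 + 8.13) = 0.26 × 19.584 = 5.0918 mm/d
ETc = Kc × ET₀ = 1.14 × 5.0918 = 5.8047 mm/d
Over 7 days: 5.8047 × 7 = 40.633 mm

40.6 mm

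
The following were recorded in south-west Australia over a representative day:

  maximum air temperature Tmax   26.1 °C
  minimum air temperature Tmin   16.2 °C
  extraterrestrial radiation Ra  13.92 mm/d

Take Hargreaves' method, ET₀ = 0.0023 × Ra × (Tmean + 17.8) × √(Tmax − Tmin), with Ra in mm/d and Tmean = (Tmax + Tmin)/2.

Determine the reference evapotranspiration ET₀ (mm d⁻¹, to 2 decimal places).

3.92 mm d⁻¹

Tmean = (26.1 + 16.2)/2 = 21.15 °C
ET₀ = 0.0023 × 13.92 × (21.15 + 17.8) × √9.9 = 0.0023 × 13.92 × 38.95 × 3.1464 = 3.9236 mm/d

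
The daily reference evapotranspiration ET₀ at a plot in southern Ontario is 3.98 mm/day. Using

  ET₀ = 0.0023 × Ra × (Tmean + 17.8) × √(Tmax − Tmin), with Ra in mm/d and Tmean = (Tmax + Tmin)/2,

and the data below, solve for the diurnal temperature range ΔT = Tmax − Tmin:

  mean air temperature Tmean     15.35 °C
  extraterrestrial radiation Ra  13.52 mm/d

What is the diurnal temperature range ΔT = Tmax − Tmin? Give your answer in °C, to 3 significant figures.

√ΔT = ET₀ / [0.0023 × Ra × (Tmean+17.8)] = 3.98 / (0.0023 × 13.52 × 33.15) = 3.8610
ΔT = 3.8610² = 14.907 °C

14.9 °C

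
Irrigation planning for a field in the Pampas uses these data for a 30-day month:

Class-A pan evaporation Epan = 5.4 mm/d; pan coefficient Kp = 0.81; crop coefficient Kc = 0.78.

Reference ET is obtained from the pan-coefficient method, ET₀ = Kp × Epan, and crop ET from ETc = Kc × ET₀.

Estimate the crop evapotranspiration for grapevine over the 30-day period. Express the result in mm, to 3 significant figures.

ET₀ = 0.81 × 5.4 = 4.3740 mm/d
ETc = Kc × ET₀ = 0.78 × 4.3740 = 3.4117 mm/d
Over 30 days: 3.4117 × 30 = 102.351 mm

102 mm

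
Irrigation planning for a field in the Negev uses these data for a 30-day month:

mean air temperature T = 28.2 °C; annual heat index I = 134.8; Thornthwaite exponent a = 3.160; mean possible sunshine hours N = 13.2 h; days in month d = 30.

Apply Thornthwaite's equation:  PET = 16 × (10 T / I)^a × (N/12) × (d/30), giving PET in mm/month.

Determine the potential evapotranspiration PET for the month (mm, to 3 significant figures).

181 mm

10T/I = 10 × 28.2 / 134.8 = 2.0920
(10T/I)^a = 2.0920^3.160 = 10.3033
Uncorrected PET = 16 × 10.3033 = 164.853 mm
Correction = (N/12)(d/30) = (13.2/12)(30/30) = 1.1000
PET = 164.853 × 1.1000 = 181.338 mm/month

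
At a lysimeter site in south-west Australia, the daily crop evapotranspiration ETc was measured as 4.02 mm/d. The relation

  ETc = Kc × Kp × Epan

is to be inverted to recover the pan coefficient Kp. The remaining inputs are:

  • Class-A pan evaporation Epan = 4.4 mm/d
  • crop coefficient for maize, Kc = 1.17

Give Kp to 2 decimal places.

0.78

ETc = Kc × Kp × Epan  ⇒  Kp = ETc / (Kc × Epan)
Kp = 4.02 / (1.17 × 4.4) = 4.02 / 5.148 = 0.7809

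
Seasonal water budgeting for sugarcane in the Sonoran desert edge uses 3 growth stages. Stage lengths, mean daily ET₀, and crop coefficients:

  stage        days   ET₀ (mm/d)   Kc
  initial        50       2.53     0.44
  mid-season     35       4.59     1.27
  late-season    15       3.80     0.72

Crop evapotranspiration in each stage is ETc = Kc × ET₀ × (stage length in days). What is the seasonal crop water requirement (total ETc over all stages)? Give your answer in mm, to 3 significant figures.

301 mm

initial: 0.44 × 2.53 × 50 = 55.66 mm
mid-season: 1.27 × 4.59 × 35 = 204.03 mm
late-season: 0.72 × 3.80 × 15 = 41.04 mm
Seasonal total = 300.73 mm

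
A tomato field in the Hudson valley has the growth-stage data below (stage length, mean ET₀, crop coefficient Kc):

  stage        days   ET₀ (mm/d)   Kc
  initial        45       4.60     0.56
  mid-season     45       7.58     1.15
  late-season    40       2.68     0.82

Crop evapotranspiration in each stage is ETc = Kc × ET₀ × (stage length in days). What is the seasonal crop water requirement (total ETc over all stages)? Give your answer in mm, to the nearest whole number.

596 mm

initial: 0.56 × 4.60 × 45 = 115.92 mm
mid-season: 1.15 × 7.58 × 45 = 392.27 mm
late-season: 0.82 × 2.68 × 40 = 87.90 mm
Seasonal total = 596.09 mm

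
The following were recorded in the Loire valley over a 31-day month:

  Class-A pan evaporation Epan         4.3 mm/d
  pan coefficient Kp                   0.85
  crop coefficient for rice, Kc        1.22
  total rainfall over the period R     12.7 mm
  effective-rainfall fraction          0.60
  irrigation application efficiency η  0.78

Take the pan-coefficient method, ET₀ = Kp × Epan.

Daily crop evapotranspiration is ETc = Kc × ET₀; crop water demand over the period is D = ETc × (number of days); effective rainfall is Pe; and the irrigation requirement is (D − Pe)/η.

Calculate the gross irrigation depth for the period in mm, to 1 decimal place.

167.5 mm

ET₀ = 0.85 × 4.3 = 3.6550 mm/d
ETc = Kc × ET₀ = 1.22 × 3.6550 = 4.4591 mm/d
Crop demand D = ETc × 31 d = 4.4591 × 31 = 138.232 mm
Pe = 0.60 × 12.7 = 7.620 mm
D − Pe = 138.232 − 7.620 = 130.612 mm
Gross irrigation = 130.612 / 0.78 = 167.451 mm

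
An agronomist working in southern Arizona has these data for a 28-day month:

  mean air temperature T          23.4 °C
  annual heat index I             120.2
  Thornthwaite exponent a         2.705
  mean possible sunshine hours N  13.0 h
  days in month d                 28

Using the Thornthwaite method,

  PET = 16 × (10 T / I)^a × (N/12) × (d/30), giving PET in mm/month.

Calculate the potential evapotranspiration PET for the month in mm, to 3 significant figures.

98.1 mm

10T/I = 10 × 23.4 / 120.2 = 1.9468
(10T/I)^a = 1.9468^2.705 = 6.0620
Uncorrected PET = 16 × 6.0620 = 96.992 mm
Correction = (N/12)(d/30) = (13.0/12)(28/30) = 1.0111
PET = 96.992 × 1.0111 = 98.069 mm/month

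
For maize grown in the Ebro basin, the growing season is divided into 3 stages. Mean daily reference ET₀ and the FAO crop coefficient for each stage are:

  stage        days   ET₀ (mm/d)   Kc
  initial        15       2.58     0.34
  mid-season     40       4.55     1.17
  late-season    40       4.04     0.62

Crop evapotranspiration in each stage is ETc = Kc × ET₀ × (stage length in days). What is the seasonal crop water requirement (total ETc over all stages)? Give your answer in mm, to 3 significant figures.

326 mm

initial: 0.34 × 2.58 × 15 = 13.16 mm
mid-season: 1.17 × 4.55 × 40 = 212.94 mm
late-season: 0.62 × 4.04 × 40 = 100.19 mm
Seasonal total = 326.29 mm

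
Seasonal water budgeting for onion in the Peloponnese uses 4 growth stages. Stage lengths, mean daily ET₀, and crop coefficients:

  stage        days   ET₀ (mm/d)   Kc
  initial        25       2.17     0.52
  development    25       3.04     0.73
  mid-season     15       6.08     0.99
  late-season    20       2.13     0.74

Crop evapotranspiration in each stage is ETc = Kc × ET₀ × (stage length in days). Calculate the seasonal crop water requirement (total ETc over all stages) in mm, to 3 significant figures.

initial: 0.52 × 2.17 × 25 = 28.21 mm
development: 0.73 × 3.04 × 25 = 55.48 mm
mid-season: 0.99 × 6.08 × 15 = 90.29 mm
late-season: 0.74 × 2.13 × 20 = 31.52 mm
Seasonal total = 205.50 mm

206 mm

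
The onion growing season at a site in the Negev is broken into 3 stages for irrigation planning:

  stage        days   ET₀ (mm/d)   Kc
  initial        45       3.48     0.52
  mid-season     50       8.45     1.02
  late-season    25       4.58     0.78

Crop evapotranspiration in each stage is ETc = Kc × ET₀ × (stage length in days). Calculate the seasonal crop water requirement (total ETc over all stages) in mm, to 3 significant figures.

602 mm

initial: 0.52 × 3.48 × 45 = 81.43 mm
mid-season: 1.02 × 8.45 × 50 = 430.95 mm
late-season: 0.78 × 4.58 × 25 = 89.31 mm
Seasonal total = 601.69 mm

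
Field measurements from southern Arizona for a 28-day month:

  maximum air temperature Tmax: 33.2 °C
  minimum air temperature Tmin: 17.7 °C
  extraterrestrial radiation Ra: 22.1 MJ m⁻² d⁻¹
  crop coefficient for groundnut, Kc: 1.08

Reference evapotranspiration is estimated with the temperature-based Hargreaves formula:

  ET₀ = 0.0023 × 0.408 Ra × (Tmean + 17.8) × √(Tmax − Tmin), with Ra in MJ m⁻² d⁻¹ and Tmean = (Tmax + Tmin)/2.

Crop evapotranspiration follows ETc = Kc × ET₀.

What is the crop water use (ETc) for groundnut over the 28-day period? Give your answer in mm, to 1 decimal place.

Tmean = (33.2 + 17.7)/2 = 25.45 °C
0.408 Ra = 0.408 × 22.1 = 9.0168 mm/d equivalent
ET₀ = 0.0023 × 9.0168 × (25.45 + 17.8) × √15.5 = 0.0023 × 9.0168 × 43.25 × 3.9370 = 3.5313 mm/d
ETc = Kc × ET₀ = 1.08 × 3.5313 = 3.8138 mm/d
Over 28 days: 3.8138 × 28 = 106.786 mm

106.8 mm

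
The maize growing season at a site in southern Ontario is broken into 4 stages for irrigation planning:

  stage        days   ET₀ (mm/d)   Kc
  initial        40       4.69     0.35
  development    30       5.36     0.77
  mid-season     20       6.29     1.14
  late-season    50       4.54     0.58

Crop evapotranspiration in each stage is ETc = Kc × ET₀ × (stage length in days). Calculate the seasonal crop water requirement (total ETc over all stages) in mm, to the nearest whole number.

465 mm

initial: 0.35 × 4.69 × 40 = 65.66 mm
development: 0.77 × 5.36 × 30 = 123.82 mm
mid-season: 1.14 × 6.29 × 20 = 143.41 mm
late-season: 0.58 × 4.54 × 50 = 131.66 mm
Seasonal total = 464.55 mm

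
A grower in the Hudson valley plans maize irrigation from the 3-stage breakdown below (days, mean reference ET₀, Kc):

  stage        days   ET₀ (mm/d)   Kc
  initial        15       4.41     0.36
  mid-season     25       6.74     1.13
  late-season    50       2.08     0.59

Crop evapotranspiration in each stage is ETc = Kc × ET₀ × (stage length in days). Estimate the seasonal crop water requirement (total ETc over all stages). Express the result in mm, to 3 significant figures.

initial: 0.36 × 4.41 × 15 = 23.81 mm
mid-season: 1.13 × 6.74 × 25 = 190.41 mm
late-season: 0.59 × 2.08 × 50 = 61.36 mm
Seasonal total = 275.58 mm

276 mm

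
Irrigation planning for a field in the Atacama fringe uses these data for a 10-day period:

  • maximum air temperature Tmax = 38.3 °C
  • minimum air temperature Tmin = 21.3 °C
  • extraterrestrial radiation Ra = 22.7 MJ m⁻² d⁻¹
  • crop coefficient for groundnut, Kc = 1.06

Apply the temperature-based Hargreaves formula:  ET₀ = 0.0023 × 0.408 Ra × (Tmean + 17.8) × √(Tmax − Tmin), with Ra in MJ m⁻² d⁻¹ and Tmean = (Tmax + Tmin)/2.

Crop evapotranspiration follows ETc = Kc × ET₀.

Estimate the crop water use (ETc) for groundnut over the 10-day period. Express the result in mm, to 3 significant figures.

Tmean = (38.3 + 21.3)/2 = 29.80 °C
0.408 Ra = 0.408 × 22.7 = 9.2616 mm/d equivalent
ET₀ = 0.0023 × 9.2616 × (29.80 + 17.8) × √17.0 = 0.0023 × 9.2616 × 47.60 × 4.1231 = 4.1807 mm/d
ETc = Kc × ET₀ = 1.06 × 4.1807 = 4.4315 mm/d
Over 10 days: 4.4315 × 10 = 44.315 mm

44.3 mm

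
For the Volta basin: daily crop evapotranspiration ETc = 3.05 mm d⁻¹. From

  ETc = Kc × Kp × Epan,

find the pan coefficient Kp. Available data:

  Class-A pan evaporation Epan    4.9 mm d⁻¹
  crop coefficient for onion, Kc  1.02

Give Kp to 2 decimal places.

ETc = Kc × Kp × Epan  ⇒  Kp = ETc / (Kc × Epan)
Kp = 3.05 / (1.02 × 4.9) = 3.05 / 4.998 = 0.6102

0.61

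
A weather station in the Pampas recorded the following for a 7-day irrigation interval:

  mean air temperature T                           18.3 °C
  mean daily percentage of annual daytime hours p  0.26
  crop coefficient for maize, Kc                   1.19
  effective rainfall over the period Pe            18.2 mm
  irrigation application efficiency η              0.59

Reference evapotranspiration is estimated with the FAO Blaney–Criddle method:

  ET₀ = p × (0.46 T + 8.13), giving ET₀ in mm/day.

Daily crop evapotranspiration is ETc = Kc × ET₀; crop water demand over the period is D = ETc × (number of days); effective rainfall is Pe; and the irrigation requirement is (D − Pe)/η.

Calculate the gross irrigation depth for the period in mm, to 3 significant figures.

ET₀ = 0.26 × (0.46 × 18.3 + 8.13) = 0.26 × 16.548 = 4.3025 mm/d
ETc = Kc × ET₀ = 1.19 × 4.3025 = 5.1200 mm/d
Crop demand D = ETc × 7 d = 5.1200 × 7 = 35.840 mm
D − Pe = 35.840 − 18.2 = 17.640 mm
Gross irrigation = 17.640 / 0.59 = 29.898 mm

29.9 mm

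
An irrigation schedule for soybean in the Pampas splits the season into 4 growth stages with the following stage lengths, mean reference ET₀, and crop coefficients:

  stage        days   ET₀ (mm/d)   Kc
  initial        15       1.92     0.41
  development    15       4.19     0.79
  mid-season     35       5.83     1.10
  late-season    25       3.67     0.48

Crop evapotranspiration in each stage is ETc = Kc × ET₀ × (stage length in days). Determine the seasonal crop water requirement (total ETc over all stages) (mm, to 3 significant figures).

330 mm

initial: 0.41 × 1.92 × 15 = 11.81 mm
development: 0.79 × 4.19 × 15 = 49.65 mm
mid-season: 1.10 × 5.83 × 35 = 224.46 mm
late-season: 0.48 × 3.67 × 25 = 44.04 mm
Seasonal total = 329.96 mm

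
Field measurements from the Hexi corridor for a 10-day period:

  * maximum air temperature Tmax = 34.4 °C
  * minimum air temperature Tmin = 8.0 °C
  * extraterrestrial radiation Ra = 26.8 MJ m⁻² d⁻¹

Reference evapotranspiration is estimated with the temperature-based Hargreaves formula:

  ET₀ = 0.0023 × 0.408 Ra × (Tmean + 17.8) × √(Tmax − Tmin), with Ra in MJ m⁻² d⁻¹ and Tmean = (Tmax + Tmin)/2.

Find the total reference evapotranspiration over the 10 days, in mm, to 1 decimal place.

Tmean = (34.4 + 8.0)/2 = 21.20 °C
0.408 Ra = 0.408 × 26.8 = 10.9344 mm/d equivalent
ET₀ = 0.0023 × 10.9344 × (21.20 + 17.8) × √26.4 = 0.0023 × 10.9344 × 39.00 × 5.1381 = 5.0395 mm/d
Over 10 days: 5.0395 × 10 = 50.395 mm

50.4 mm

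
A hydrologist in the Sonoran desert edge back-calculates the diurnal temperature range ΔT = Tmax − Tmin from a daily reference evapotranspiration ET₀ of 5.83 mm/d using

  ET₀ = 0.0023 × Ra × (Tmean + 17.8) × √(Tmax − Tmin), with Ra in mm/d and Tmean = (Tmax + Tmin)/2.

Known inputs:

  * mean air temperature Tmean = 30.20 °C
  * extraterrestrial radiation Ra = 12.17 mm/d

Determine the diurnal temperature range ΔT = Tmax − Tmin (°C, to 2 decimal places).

18.83 °C

√ΔT = ET₀ / [0.0023 × Ra × (Tmean+17.8)] = 5.83 / (0.0023 × 12.17 × 48.00) = 4.3392
ΔT = 4.3392² = 18.829 °C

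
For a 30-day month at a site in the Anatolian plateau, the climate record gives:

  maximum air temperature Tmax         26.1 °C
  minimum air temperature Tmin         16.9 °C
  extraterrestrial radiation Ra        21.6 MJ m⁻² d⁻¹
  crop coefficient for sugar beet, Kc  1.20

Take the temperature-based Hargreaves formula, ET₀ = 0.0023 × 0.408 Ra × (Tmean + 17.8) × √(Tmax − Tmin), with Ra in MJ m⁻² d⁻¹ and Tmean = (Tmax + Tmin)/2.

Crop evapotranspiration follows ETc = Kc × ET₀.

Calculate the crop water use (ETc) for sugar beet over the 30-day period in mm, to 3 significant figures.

Tmean = (26.1 + 16.9)/2 = 21.50 °C
0.408 Ra = 0.408 × 21.6 = 8.8128 mm/d equivalent
ET₀ = 0.0023 × 8.8128 × (21.50 + 17.8) × √9.2 = 0.0023 × 8.8128 × 39.30 × 3.0332 = 2.4162 mm/d
ETc = Kc × ET₀ = 1.20 × 2.4162 = 2.8994 mm/d
Over 30 days: 2.8994 × 30 = 86.982 mm

87.0 mm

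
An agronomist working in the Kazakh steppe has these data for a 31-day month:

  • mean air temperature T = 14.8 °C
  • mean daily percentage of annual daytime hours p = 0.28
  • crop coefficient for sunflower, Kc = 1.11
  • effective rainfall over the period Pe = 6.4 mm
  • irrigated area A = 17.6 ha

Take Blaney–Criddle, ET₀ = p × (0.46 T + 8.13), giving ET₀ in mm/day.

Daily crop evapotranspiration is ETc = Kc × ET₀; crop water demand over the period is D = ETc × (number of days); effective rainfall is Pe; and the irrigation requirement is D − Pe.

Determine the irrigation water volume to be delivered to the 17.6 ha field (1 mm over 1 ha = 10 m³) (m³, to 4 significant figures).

24200 m³

ET₀ = 0.28 × (0.46 × 14.8 + 8.13) = 0.28 × 14.938 = 4.1826 mm/d
ETc = Kc × ET₀ = 1.11 × 4.1826 = 4.6427 mm/d
Crop demand D = ETc × 31 d = 4.6427 × 31 = 143.924 mm
D − Pe = 143.924 − 6.4 = 137.524 mm
Volume = 137.524 mm × 17.6 ha × 10 = 24204.2 m³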